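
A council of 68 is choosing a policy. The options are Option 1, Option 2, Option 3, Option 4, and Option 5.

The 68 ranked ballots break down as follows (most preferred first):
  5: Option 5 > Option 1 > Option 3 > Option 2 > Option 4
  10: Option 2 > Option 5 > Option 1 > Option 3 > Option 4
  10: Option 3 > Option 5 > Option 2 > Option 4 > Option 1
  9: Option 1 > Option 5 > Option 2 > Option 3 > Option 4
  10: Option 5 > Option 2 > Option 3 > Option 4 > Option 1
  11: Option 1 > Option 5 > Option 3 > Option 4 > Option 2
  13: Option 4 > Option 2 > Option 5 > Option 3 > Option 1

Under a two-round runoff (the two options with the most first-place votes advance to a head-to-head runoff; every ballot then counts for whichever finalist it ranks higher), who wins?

Option 5

Round 1 first-place votes: Option 1 20, Option 2 10, Option 3 10, Option 4 13, Option 5 15. Option 1 and Option 5 advance.
Runoff: Option 1 is ranked above Option 5 on 20 ballots, Option 5 above Option 1 on 48.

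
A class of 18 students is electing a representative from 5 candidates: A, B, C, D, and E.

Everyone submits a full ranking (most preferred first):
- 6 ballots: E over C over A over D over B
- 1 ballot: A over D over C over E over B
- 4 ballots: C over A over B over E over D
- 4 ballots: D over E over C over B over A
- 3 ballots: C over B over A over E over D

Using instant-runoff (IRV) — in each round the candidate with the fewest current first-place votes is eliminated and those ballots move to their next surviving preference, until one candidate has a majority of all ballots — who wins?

Round 1: A 1, B 0, C 7, D 4, E 6. B eliminated.
Round 2: A 1, C 7, D 4, E 6. A eliminated.
Round 3: C 7, D 5, E 6. D eliminated.
Round 4: C 8, E 10. E has a majority (≥10).

E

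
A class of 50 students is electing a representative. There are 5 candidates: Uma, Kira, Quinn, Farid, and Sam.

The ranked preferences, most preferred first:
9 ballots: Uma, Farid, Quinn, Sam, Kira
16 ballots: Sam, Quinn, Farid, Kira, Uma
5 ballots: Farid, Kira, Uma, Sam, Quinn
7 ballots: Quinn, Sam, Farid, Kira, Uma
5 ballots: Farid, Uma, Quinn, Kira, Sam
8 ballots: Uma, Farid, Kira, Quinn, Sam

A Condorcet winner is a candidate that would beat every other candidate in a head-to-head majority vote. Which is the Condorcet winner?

Farid vs Uma: 33–17
Farid vs Kira: 50–0
Farid vs Quinn: 27–23
Farid vs Sam: 27–23
Farid beats every other candidate.

Farid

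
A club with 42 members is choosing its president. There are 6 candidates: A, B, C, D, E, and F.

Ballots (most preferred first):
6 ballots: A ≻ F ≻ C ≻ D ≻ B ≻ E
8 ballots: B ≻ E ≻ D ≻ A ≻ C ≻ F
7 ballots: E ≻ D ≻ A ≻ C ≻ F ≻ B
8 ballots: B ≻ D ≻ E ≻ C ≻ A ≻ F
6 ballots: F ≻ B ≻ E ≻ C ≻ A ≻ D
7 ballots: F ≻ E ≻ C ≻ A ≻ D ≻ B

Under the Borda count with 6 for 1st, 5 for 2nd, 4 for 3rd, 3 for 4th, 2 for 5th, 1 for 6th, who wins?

E

A: 6×6 + 8×3 + 7×4 + 8×2 + 6×2 + 7×3 = 137
B: 6×2 + 8×6 + 7×1 + 8×6 + 6×5 + 7×1 = 152
C: 6×4 + 8×2 + 7×3 + 8×3 + 6×3 + 7×4 = 131
D: 6×3 + 8×4 + 7×5 + 8×5 + 6×1 + 7×2 = 145
E: 6×1 + 8×5 + 7×6 + 8×4 + 6×4 + 7×5 = 179
F: 6×5 + 8×1 + 7×2 + 8×1 + 6×6 + 7×6 = 138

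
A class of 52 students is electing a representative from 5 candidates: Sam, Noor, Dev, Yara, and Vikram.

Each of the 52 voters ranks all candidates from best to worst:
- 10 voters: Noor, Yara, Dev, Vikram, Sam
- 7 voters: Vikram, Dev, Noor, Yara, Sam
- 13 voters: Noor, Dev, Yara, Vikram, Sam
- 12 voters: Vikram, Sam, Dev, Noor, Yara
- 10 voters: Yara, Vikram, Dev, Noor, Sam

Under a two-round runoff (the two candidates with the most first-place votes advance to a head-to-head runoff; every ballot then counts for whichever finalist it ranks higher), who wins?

Vikram

Round 1 first-place votes: Sam 0, Noor 23, Dev 0, Yara 10, Vikram 19. Noor and Vikram advance.
Runoff: Noor is ranked above Vikram on 23 ballots, Vikram above Noor on 29.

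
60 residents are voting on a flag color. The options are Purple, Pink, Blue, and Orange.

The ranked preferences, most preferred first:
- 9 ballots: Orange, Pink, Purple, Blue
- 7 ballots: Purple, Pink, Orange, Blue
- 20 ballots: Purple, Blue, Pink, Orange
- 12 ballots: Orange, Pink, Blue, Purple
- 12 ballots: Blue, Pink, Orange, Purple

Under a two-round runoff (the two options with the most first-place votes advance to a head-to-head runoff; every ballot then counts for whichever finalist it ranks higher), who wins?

Orange

Round 1 first-place votes: Purple 27, Pink 0, Blue 12, Orange 21. Purple and Orange advance.
Runoff: Purple is ranked above Orange on 27 ballots, Orange above Purple on 33.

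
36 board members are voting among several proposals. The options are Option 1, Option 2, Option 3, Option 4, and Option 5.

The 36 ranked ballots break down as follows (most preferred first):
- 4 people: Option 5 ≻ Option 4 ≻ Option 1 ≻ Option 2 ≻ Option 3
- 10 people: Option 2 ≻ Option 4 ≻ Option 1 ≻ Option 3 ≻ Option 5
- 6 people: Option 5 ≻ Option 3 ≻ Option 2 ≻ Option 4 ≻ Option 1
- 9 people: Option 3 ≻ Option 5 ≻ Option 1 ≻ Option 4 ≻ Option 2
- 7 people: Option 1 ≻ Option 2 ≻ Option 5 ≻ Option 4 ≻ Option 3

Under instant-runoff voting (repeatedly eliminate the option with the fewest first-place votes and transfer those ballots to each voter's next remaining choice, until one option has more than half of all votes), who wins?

Option 5

Round 1: Option 1 7, Option 2 10, Option 3 9, Option 4 0, Option 5 10. Option 4 eliminated.
Round 2: Option 1 7, Option 2 10, Option 3 9, Option 5 10. Option 1 eliminated.
Round 3: Option 2 17, Option 3 9, Option 5 10. Option 3 eliminated.
Round 4: Option 2 17, Option 5 19. Option 5 has a majority (≥19).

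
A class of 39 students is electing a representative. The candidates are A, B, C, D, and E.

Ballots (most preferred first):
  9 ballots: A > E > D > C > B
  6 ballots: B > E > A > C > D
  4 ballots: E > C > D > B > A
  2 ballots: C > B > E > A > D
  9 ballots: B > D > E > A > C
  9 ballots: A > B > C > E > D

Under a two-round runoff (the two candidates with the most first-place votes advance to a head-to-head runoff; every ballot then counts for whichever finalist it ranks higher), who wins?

B

Round 1 first-place votes: A 18, B 15, C 2, D 0, E 4. A and B advance.
Runoff: A is ranked above B on 18 ballots, B above A on 21.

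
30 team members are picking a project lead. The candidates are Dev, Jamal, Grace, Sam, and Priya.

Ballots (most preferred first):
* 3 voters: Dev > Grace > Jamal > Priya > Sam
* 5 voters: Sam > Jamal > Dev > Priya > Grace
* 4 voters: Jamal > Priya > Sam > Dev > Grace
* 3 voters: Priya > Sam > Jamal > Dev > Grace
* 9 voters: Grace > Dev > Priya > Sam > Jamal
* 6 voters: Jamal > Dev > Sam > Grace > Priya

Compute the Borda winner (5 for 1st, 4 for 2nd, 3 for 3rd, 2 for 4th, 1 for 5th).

Dev

Dev: 3×5 + 5×3 + 4×2 + 3×2 + 9×4 + 6×4 = 104
Jamal: 3×3 + 5×4 + 4×5 + 3×3 + 9×1 + 6×5 = 97
Grace: 3×4 + 5×1 + 4×1 + 3×1 + 9×5 + 6×2 = 81
Sam: 3×1 + 5×5 + 4×3 + 3×4 + 9×2 + 6×3 = 88
Priya: 3×2 + 5×2 + 4×4 + 3×5 + 9×3 + 6×1 = 80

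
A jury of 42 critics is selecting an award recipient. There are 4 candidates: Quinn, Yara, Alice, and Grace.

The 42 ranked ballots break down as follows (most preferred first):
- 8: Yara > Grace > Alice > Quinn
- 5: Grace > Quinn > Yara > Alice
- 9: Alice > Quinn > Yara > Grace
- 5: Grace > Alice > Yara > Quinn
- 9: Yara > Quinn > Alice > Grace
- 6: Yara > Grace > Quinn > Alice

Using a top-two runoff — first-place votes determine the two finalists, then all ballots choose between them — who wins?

Yara

Round 1 first-place votes: Quinn 0, Yara 23, Alice 9, Grace 10. Yara and Grace advance.
Runoff: Yara is ranked above Grace on 32 ballots, Grace above Yara on 10.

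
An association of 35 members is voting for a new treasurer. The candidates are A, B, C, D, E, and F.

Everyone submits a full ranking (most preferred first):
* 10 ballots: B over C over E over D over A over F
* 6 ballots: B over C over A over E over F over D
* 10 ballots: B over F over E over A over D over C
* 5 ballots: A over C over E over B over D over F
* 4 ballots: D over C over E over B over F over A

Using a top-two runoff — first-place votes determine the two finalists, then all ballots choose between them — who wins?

Round 1 first-place votes: A 5, B 26, C 0, D 4, E 0, F 0. B and A advance.
Runoff: B is ranked above A on 30 ballots, A above B on 5.

B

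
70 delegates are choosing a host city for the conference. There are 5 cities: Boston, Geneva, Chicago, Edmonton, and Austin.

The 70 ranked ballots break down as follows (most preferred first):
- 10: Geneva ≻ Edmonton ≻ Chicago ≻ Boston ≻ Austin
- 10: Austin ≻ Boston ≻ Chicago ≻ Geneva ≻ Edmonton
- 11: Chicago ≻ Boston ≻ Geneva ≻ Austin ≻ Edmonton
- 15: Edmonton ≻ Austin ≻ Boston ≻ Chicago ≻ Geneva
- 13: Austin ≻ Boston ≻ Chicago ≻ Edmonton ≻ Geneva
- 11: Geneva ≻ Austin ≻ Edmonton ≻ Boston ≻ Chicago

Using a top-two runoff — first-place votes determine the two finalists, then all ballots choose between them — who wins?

Round 1 first-place votes: Boston 0, Geneva 21, Chicago 11, Edmonton 15, Austin 23. Austin and Geneva advance.
Runoff: Austin is ranked above Geneva on 38 ballots, Geneva above Austin on 32.

Austin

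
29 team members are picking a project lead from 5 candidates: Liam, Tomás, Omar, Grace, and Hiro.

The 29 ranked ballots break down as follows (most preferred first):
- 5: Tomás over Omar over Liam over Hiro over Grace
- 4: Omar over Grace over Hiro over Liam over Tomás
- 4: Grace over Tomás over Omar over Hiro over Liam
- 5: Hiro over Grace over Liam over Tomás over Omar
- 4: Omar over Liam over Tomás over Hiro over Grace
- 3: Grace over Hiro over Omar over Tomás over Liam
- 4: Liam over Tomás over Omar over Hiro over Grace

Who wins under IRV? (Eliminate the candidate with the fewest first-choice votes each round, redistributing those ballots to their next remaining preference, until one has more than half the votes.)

Round 1: Liam 4, Tomás 5, Omar 8, Grace 7, Hiro 5. Liam eliminated.
Round 2: Tomás 9, Omar 8, Grace 7, Hiro 5. Hiro eliminated.
Round 3: Tomás 9, Omar 8, Grace 12. Omar eliminated.
Round 4: Tomás 13, Grace 16. Grace has a majority (≥15).

Grace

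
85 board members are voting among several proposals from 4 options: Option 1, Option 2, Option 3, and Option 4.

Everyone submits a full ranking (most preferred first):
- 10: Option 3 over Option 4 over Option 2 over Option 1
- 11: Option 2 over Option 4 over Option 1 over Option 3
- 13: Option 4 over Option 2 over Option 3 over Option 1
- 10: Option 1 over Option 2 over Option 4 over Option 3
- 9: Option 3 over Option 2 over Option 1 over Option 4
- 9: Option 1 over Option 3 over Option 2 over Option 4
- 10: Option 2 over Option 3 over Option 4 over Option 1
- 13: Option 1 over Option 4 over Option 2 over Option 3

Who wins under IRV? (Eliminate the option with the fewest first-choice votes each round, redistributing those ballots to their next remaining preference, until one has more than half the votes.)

Option 2

Round 1: Option 1 32, Option 2 21, Option 3 19, Option 4 13. Option 4 eliminated.
Round 2: Option 1 32, Option 2 34, Option 3 19. Option 3 eliminated.
Round 3: Option 1 32, Option 2 53. Option 2 has a majority (≥43).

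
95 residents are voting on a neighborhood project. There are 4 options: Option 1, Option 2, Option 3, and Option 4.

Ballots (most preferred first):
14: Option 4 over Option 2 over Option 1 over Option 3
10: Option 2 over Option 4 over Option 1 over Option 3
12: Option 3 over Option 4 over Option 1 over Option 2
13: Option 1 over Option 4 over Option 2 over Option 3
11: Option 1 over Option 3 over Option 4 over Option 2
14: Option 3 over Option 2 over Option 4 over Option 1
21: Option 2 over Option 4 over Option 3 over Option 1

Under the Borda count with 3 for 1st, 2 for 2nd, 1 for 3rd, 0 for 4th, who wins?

Option 1: 14×1 + 10×1 + 12×1 + 13×3 + 11×3 + 14×0 + 21×0 = 108
Option 2: 14×2 + 10×3 + 12×0 + 13×1 + 11×0 + 14×2 + 21×3 = 162
Option 3: 14×0 + 10×0 + 12×3 + 13×0 + 11×2 + 14×3 + 21×1 = 121
Option 4: 14×3 + 10×2 + 12×2 + 13×2 + 11×1 + 14×1 + 21×2 = 179

Option 4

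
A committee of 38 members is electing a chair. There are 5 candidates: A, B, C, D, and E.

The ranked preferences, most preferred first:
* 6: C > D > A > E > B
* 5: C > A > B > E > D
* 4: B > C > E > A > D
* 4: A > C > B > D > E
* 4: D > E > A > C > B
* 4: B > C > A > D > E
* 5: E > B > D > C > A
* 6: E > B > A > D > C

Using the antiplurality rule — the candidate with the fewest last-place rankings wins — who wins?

Last-place votes: A 5, B 10, C 6, D 9, E 8.

A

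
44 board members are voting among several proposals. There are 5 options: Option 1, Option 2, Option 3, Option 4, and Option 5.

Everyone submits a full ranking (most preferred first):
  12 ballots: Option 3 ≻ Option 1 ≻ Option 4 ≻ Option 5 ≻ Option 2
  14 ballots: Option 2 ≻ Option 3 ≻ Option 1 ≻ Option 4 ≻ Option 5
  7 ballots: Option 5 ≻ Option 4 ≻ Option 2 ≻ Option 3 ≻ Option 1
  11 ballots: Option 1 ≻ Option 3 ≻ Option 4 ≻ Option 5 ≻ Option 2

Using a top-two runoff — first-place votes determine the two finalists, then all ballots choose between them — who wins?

Option 3

Round 1 first-place votes: Option 1 11, Option 2 14, Option 3 12, Option 4 0, Option 5 7. Option 2 and Option 3 advance.
Runoff: Option 2 is ranked above Option 3 on 21 ballots, Option 3 above Option 2 on 23.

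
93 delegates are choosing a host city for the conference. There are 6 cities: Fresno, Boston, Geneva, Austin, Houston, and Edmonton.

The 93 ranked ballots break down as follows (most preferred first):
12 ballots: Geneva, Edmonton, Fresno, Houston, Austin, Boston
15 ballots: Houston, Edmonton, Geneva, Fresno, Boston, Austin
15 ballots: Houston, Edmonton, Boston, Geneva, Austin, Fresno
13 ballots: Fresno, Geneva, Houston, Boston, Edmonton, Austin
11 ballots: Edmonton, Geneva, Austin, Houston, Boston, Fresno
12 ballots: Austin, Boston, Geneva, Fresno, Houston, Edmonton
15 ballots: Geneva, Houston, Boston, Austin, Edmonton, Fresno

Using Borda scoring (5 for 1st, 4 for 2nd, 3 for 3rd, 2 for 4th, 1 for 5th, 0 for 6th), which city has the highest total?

Geneva

Fresno: 12×3 + 15×2 + 15×0 + 13×5 + 11×0 + 12×2 + 15×0 = 155
Boston: 12×0 + 15×1 + 15×3 + 13×2 + 11×1 + 12×4 + 15×3 = 190
Geneva: 12×5 + 15×3 + 15×2 + 13×4 + 11×4 + 12×3 + 15×5 = 342
Austin: 12×1 + 15×0 + 15×1 + 13×0 + 11×3 + 12×5 + 15×2 = 150
Houston: 12×2 + 15×5 + 15×5 + 13×3 + 11×2 + 12×1 + 15×4 = 307
Edmonton: 12×4 + 15×4 + 15×4 + 13×1 + 11×5 + 12×0 + 15×1 = 251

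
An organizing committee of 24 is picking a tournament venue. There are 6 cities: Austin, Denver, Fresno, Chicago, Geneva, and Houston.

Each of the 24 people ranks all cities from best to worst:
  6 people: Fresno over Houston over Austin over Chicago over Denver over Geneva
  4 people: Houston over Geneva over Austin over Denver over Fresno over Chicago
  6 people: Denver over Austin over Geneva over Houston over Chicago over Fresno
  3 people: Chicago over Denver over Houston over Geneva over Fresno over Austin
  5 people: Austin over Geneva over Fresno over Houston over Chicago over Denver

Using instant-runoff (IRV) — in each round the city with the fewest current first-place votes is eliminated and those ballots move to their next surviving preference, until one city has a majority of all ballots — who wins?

Austin

Round 1: Austin 5, Denver 6, Fresno 6, Chicago 3, Geneva 0, Houston 4. Geneva eliminated.
Round 2: Austin 5, Denver 6, Fresno 6, Chicago 3, Houston 4. Chicago eliminated.
Round 3: Austin 5, Denver 9, Fresno 6, Houston 4. Houston eliminated.
Round 4: Austin 9, Denver 9, Fresno 6. Fresno eliminated.
Round 5: Austin 15, Denver 9. Austin has a majority (≥13).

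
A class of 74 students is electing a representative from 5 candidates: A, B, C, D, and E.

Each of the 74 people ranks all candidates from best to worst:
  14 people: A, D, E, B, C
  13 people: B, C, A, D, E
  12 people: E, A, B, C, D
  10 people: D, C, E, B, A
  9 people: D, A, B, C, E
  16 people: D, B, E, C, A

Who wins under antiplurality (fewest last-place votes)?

Last-place votes: A 26, B 0, C 14, D 12, E 22.

B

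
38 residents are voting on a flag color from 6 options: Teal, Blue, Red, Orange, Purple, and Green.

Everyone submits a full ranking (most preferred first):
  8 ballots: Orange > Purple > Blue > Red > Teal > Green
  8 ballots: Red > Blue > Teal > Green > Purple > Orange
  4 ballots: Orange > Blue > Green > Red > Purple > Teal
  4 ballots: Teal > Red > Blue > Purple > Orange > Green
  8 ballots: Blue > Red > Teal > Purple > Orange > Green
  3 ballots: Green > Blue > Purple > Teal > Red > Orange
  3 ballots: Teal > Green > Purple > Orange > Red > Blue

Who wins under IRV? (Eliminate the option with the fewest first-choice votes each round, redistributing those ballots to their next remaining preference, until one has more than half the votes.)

Red

Round 1: Teal 7, Blue 8, Red 8, Orange 12, Purple 0, Green 3. Purple eliminated.
Round 2: Teal 7, Blue 8, Red 8, Orange 12, Green 3. Green eliminated.
Round 3: Teal 7, Blue 11, Red 8, Orange 12. Teal eliminated.
Round 4: Blue 11, Red 12, Orange 15. Blue eliminated.
Round 5: Red 23, Orange 15. Red has a majority (≥20).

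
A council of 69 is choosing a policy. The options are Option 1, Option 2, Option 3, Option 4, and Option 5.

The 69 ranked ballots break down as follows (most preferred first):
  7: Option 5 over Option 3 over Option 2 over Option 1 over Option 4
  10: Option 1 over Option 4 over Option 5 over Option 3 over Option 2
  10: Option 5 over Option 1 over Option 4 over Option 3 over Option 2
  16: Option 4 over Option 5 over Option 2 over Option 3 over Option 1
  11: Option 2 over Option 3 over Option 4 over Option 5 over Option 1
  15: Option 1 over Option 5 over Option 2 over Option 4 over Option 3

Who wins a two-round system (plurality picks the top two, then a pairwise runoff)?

Round 1 first-place votes: Option 1 25, Option 2 11, Option 3 0, Option 4 16, Option 5 17. Option 1 and Option 5 advance.
Runoff: Option 1 is ranked above Option 5 on 25 ballots, Option 5 above Option 1 on 44.

Option 5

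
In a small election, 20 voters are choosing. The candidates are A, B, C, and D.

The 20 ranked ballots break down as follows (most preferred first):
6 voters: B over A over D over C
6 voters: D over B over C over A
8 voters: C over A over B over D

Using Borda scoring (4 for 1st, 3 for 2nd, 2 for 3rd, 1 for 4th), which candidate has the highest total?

B

A: 6×3 + 6×1 + 8×3 = 48
B: 6×4 + 6×3 + 8×2 = 58
C: 6×1 + 6×2 + 8×4 = 50
D: 6×2 + 6×4 + 8×1 = 44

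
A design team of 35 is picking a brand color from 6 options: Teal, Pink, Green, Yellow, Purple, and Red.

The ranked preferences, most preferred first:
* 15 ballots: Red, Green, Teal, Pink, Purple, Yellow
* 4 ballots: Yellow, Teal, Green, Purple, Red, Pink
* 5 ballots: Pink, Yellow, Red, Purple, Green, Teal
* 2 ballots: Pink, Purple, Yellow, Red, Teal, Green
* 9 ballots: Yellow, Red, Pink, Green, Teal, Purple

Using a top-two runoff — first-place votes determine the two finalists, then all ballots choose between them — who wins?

Yellow

Round 1 first-place votes: Teal 0, Pink 7, Green 0, Yellow 13, Purple 0, Red 15. Red and Yellow advance.
Runoff: Red is ranked above Yellow on 15 ballots, Yellow above Red on 20.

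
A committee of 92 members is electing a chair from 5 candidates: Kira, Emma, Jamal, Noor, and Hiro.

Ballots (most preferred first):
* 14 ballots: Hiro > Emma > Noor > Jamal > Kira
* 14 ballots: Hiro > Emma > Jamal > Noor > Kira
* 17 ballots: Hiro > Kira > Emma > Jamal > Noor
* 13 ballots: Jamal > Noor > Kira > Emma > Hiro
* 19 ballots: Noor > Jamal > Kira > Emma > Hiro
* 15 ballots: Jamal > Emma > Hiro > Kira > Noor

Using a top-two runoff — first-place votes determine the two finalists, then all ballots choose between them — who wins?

Jamal

Round 1 first-place votes: Kira 0, Emma 0, Jamal 28, Noor 19, Hiro 45. Hiro and Jamal advance.
Runoff: Hiro is ranked above Jamal on 45 ballots, Jamal above Hiro on 47.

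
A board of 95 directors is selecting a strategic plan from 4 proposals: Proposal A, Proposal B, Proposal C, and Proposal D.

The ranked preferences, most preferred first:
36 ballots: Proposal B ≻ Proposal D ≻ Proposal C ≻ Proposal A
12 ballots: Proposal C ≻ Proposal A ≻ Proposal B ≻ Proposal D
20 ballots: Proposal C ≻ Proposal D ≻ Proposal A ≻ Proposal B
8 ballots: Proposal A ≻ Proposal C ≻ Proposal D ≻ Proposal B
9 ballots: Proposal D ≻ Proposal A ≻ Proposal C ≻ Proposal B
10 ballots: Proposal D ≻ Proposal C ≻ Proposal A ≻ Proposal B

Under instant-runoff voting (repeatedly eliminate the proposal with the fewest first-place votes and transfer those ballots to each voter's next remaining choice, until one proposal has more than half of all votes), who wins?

Proposal C

Round 1: Proposal A 8, Proposal B 36, Proposal C 32, Proposal D 19. Proposal A eliminated.
Round 2: Proposal B 36, Proposal C 40, Proposal D 19. Proposal D eliminated.
Round 3: Proposal B 36, Proposal C 59. Proposal C has a majority (≥48).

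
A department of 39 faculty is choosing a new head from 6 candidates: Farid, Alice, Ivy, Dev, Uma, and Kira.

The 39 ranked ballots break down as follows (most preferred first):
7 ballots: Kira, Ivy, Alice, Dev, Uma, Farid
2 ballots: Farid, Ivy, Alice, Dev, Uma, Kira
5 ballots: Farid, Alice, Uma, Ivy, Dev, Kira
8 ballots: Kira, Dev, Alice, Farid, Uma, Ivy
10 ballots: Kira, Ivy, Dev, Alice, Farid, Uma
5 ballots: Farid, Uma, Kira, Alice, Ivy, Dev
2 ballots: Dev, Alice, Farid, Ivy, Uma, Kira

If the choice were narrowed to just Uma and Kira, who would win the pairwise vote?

Kira

Uma is ranked above Kira on 14 ballots; Kira above Uma on 25.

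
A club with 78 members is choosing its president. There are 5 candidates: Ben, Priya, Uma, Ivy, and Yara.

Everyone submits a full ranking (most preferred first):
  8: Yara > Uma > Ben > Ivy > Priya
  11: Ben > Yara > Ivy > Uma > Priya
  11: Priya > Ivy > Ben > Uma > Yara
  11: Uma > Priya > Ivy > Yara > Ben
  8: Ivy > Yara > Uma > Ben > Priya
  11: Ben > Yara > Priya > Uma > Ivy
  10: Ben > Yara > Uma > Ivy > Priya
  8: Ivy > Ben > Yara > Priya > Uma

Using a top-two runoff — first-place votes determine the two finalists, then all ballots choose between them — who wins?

Round 1 first-place votes: Ben 32, Priya 11, Uma 11, Ivy 16, Yara 8. Ben and Ivy advance.
Runoff: Ben is ranked above Ivy on 40 ballots, Ivy above Ben on 38.

Ben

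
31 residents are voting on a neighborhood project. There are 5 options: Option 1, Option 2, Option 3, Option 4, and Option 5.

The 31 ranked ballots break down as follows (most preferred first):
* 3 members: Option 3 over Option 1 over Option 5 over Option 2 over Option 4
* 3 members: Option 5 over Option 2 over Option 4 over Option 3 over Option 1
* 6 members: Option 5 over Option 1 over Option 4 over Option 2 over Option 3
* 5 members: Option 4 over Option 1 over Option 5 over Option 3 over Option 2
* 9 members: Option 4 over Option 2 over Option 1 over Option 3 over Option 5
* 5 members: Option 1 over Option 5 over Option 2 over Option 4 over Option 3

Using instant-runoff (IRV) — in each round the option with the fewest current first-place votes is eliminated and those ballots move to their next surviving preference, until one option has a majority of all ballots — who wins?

Round 1: Option 1 5, Option 2 0, Option 3 3, Option 4 14, Option 5 9. Option 2 eliminated.
Round 2: Option 1 5, Option 3 3, Option 4 14, Option 5 9. Option 3 eliminated.
Round 3: Option 1 8, Option 4 14, Option 5 9. Option 1 eliminated.
Round 4: Option 4 14, Option 5 17. Option 5 has a majority (≥16).

Option 5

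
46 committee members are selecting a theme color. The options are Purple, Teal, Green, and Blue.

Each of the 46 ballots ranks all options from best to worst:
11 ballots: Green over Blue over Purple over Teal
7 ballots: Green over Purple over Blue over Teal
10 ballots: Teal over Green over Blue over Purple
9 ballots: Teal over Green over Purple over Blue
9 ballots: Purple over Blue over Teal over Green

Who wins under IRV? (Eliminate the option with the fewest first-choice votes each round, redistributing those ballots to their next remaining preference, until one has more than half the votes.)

Round 1: Purple 9, Teal 19, Green 18, Blue 0. Blue eliminated.
Round 2: Purple 9, Teal 19, Green 18. Purple eliminated.
Round 3: Teal 28, Green 18. Teal has a majority (≥24).

Teal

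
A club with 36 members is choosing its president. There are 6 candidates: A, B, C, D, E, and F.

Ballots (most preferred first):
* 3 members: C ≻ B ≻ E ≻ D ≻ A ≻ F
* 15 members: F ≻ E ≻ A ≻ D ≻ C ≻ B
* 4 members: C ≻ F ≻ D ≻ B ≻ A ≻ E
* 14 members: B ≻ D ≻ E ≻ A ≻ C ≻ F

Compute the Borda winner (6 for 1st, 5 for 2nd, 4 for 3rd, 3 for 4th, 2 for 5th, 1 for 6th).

A: 3×2 + 15×4 + 4×2 + 14×3 = 116
B: 3×5 + 15×1 + 4×3 + 14×6 = 126
C: 3×6 + 15×2 + 4×6 + 14×2 = 100
D: 3×3 + 15×3 + 4×4 + 14×5 = 140
E: 3×4 + 15×5 + 4×1 + 14×4 = 147
F: 3×1 + 15×6 + 4×5 + 14×1 = 127

E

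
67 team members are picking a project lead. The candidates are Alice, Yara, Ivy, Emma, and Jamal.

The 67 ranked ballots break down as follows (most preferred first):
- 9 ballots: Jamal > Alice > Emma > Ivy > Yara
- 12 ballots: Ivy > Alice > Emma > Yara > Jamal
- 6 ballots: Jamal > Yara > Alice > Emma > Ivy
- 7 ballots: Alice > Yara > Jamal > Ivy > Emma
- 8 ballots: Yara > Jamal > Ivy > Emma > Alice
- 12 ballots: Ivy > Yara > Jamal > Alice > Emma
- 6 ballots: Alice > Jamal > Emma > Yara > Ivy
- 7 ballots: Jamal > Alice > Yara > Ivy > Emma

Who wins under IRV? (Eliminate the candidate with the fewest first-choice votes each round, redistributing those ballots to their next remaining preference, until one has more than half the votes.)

Jamal

Round 1: Alice 13, Yara 8, Ivy 24, Emma 0, Jamal 22. Emma eliminated.
Round 2: Alice 13, Yara 8, Ivy 24, Jamal 22. Yara eliminated.
Round 3: Alice 13, Ivy 24, Jamal 30. Alice eliminated.
Round 4: Ivy 24, Jamal 43. Jamal has a majority (≥34).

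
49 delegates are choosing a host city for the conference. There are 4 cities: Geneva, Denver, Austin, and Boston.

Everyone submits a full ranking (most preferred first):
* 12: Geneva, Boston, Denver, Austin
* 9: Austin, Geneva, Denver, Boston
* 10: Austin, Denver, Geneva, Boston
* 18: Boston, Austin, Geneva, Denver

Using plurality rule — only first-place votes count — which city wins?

First-place votes: Geneva 12, Denver 0, Austin 19, Boston 18.

Austin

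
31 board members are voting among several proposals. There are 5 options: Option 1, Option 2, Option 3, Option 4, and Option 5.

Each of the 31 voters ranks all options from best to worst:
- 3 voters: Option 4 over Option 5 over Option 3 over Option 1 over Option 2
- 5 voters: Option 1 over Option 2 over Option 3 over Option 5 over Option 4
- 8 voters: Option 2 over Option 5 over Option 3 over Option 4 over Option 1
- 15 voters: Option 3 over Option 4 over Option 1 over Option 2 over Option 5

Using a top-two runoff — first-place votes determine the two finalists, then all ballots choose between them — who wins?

Option 3

Round 1 first-place votes: Option 1 5, Option 2 8, Option 3 15, Option 4 3, Option 5 0. Option 3 and Option 2 advance.
Runoff: Option 3 is ranked above Option 2 on 18 ballots, Option 2 above Option 3 on 13.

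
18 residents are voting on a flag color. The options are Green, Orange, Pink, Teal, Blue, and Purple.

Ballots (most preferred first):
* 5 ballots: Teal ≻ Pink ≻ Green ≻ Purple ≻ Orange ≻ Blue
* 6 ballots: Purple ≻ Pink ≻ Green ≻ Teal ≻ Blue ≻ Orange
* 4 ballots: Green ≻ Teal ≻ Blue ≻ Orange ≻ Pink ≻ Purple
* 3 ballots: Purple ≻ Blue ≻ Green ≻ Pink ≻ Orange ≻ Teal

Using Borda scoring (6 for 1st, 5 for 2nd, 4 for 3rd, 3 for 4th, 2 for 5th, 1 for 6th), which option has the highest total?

Green: 5×4 + 6×4 + 4×6 + 3×4 = 80
Orange: 5×2 + 6×1 + 4×3 + 3×2 = 34
Pink: 5×5 + 6×5 + 4×2 + 3×3 = 72
Teal: 5×6 + 6×3 + 4×5 + 3×1 = 71
Blue: 5×1 + 6×2 + 4×4 + 3×5 = 48
Purple: 5×3 + 6×6 + 4×1 + 3×6 = 73

Green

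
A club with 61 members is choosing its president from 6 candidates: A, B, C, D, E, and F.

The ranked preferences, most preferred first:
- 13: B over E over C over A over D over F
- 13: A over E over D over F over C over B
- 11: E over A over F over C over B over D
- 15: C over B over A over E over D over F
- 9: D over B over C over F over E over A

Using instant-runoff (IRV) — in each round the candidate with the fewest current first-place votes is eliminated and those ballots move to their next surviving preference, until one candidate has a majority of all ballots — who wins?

B

Round 1: A 13, B 13, C 15, D 9, E 11, F 0. F eliminated.
Round 2: A 13, B 13, C 15, D 9, E 11. D eliminated.
Round 3: A 13, B 22, C 15, E 11. E eliminated.
Round 4: A 24, B 22, C 15. C eliminated.
Round 5: A 24, B 37. B has a majority (≥31).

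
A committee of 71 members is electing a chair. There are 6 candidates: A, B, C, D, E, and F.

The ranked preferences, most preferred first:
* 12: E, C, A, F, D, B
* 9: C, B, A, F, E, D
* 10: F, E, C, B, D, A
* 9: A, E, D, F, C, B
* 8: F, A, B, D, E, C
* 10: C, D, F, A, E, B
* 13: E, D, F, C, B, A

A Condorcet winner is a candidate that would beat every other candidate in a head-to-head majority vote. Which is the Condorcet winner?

F

F vs A: 41–30
F vs B: 62–9
F vs C: 40–31
F vs D: 39–32
F vs E: 37–34
F beats every other candidate.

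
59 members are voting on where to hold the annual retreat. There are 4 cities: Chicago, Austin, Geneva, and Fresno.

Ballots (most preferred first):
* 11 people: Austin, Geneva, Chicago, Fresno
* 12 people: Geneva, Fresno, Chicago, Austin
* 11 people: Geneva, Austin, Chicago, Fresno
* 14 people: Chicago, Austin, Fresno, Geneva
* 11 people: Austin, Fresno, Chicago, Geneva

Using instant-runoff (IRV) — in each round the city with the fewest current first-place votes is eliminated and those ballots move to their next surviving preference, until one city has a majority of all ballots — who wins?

Round 1: Chicago 14, Austin 22, Geneva 23, Fresno 0. Fresno eliminated.
Round 2: Chicago 14, Austin 22, Geneva 23. Chicago eliminated.
Round 3: Austin 36, Geneva 23. Austin has a majority (≥30).

Austin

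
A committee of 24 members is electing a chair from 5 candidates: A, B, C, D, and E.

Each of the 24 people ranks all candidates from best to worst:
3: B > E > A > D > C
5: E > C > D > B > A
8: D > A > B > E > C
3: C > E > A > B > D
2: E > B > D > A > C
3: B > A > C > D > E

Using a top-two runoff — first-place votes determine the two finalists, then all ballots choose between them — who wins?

E

Round 1 first-place votes: A 0, B 6, C 3, D 8, E 7. D and E advance.
Runoff: D is ranked above E on 11 ballots, E above D on 13.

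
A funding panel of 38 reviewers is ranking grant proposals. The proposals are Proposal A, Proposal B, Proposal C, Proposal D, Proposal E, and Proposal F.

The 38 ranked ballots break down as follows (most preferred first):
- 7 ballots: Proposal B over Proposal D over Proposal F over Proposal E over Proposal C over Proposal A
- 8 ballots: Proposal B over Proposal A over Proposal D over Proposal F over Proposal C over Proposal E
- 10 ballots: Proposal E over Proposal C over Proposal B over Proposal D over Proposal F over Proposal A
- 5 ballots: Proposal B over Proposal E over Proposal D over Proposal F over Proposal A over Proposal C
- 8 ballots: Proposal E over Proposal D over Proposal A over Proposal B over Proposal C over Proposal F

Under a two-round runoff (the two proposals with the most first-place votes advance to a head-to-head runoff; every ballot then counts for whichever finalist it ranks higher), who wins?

Round 1 first-place votes: Proposal A 0, Proposal B 20, Proposal C 0, Proposal D 0, Proposal E 18, Proposal F 0. Proposal B and Proposal E advance.
Runoff: Proposal B is ranked above Proposal E on 20 ballots, Proposal E above Proposal B on 18.

Proposal B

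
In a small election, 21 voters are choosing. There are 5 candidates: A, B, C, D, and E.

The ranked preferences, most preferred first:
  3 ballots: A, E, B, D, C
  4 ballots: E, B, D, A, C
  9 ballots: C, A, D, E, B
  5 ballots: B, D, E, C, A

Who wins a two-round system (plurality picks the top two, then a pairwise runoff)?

B

Round 1 first-place votes: A 3, B 5, C 9, D 0, E 4. C and B advance.
Runoff: C is ranked above B on 9 ballots, B above C on 12.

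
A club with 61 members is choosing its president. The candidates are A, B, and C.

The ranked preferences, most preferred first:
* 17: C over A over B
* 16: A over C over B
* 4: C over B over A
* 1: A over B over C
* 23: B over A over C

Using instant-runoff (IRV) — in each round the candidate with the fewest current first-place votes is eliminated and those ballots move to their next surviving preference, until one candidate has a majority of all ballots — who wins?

Round 1: A 17, B 23, C 21. A eliminated.
Round 2: B 24, C 37. C has a majority (≥31).

C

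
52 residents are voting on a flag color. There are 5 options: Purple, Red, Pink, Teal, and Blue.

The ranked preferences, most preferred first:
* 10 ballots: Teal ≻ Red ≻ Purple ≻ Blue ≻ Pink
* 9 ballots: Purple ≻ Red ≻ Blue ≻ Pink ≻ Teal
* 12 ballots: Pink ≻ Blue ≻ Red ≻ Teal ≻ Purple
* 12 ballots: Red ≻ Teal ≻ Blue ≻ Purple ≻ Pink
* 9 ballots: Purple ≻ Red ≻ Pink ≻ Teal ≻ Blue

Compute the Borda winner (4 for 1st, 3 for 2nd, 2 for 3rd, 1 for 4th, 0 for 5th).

Purple: 10×2 + 9×4 + 12×0 + 12×1 + 9×4 = 104
Red: 10×3 + 9×3 + 12×2 + 12×4 + 9×3 = 156
Pink: 10×0 + 9×1 + 12×4 + 12×0 + 9×2 = 75
Teal: 10×4 + 9×0 + 12×1 + 12×3 + 9×1 = 97
Blue: 10×1 + 9×2 + 12×3 + 12×2 + 9×0 = 88

Red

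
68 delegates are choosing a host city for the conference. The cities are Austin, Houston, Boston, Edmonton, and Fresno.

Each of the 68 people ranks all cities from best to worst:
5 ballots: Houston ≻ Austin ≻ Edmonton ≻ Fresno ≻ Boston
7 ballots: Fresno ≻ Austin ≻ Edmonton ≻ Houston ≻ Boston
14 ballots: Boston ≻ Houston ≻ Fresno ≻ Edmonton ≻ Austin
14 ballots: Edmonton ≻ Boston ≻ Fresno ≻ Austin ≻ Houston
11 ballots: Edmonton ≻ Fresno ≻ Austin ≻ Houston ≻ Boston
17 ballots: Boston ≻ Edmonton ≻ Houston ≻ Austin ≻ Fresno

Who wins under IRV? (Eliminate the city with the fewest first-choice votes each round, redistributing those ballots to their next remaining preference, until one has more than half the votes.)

Edmonton

Round 1: Austin 0, Houston 5, Boston 31, Edmonton 25, Fresno 7. Austin eliminated.
Round 2: Houston 5, Boston 31, Edmonton 25, Fresno 7. Houston eliminated.
Round 3: Boston 31, Edmonton 30, Fresno 7. Fresno eliminated.
Round 4: Boston 31, Edmonton 37. Edmonton has a majority (≥35).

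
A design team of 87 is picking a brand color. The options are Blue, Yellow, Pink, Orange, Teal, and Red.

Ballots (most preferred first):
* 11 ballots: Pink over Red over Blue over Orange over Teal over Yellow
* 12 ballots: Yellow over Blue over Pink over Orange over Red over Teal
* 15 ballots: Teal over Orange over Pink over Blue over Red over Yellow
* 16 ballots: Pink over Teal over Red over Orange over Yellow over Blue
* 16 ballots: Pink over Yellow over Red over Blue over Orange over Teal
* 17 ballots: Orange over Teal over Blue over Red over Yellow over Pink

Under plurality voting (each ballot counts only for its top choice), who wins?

First-place votes: Blue 0, Yellow 12, Pink 43, Orange 17, Teal 15, Red 0.

Pink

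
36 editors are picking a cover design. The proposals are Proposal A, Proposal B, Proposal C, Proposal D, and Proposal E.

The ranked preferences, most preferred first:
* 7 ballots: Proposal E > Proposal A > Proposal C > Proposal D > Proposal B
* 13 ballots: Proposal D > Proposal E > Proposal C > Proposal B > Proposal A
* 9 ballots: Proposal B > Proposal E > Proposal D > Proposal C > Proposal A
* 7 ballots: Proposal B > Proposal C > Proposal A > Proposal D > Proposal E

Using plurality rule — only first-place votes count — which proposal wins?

First-place votes: Proposal A 0, Proposal B 16, Proposal C 0, Proposal D 13, Proposal E 7.

Proposal B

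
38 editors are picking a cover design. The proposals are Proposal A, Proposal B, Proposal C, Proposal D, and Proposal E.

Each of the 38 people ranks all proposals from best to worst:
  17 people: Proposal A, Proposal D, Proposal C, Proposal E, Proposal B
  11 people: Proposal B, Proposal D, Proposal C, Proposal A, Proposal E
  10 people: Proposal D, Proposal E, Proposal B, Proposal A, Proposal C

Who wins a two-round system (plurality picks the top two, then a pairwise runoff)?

Round 1 first-place votes: Proposal A 17, Proposal B 11, Proposal C 0, Proposal D 10, Proposal E 0. Proposal A and Proposal B advance.
Runoff: Proposal A is ranked above Proposal B on 17 ballots, Proposal B above Proposal A on 21.

Proposal B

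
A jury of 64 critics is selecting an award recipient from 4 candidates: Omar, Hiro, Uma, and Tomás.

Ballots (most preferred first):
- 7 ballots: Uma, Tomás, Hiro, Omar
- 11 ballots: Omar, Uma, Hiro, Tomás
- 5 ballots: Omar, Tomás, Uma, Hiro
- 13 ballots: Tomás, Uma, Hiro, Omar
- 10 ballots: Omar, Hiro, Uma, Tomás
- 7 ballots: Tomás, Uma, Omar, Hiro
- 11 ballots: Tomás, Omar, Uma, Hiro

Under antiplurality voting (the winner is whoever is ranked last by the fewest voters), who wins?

Last-place votes: Omar 20, Hiro 23, Uma 0, Tomás 21.

Uma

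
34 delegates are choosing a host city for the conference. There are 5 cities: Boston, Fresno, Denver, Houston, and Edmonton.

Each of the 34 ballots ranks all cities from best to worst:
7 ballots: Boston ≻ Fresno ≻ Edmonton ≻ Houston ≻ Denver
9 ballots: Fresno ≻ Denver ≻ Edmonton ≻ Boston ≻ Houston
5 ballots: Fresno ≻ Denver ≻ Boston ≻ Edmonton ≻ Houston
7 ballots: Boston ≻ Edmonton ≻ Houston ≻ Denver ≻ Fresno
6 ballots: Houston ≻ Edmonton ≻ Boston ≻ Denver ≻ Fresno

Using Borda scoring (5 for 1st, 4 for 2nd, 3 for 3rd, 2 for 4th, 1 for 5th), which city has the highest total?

Boston

Boston: 7×5 + 9×2 + 5×3 + 7×5 + 6×3 = 121
Fresno: 7×4 + 9×5 + 5×5 + 7×1 + 6×1 = 111
Denver: 7×1 + 9×4 + 5×4 + 7×2 + 6×2 = 89
Houston: 7×2 + 9×1 + 5×1 + 7×3 + 6×5 = 79
Edmonton: 7×3 + 9×3 + 5×2 + 7×4 + 6×4 = 110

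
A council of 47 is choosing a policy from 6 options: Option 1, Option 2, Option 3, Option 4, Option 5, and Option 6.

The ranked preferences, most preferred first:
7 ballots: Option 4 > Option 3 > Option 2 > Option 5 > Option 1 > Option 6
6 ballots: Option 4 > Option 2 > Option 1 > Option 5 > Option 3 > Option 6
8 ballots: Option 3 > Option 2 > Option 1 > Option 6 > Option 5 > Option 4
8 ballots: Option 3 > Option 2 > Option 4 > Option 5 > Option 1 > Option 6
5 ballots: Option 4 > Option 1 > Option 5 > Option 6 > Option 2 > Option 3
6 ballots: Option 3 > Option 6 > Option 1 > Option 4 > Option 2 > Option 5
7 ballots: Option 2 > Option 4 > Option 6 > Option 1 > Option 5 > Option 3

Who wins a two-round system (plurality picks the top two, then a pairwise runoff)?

Option 4

Round 1 first-place votes: Option 1 0, Option 2 7, Option 3 22, Option 4 18, Option 5 0, Option 6 0. Option 3 and Option 4 advance.
Runoff: Option 3 is ranked above Option 4 on 22 ballots, Option 4 above Option 3 on 25.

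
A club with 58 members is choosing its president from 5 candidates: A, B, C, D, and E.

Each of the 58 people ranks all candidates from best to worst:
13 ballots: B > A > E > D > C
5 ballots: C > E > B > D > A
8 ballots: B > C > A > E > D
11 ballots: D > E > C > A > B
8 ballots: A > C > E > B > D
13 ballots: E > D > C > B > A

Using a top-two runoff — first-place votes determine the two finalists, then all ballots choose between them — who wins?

Round 1 first-place votes: A 8, B 21, C 5, D 11, E 13. B and E advance.
Runoff: B is ranked above E on 21 ballots, E above B on 37.

E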